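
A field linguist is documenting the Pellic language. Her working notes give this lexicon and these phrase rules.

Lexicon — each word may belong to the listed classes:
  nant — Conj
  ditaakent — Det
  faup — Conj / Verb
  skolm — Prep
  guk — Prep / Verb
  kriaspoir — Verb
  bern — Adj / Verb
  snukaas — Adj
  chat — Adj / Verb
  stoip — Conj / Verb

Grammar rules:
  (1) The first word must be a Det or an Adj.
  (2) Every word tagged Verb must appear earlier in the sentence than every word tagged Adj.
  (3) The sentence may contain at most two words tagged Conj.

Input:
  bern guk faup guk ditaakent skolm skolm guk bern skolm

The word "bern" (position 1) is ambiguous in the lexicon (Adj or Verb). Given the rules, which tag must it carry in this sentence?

Adj

Candidates per position — 1:bern {Adj,Verb}; 2:guk {Prep,Verb}; 3:faup {Conj,Verb}; 4:guk {Prep,Verb}; 5:ditaakent {Det}; 6:skolm {Prep}; 7:skolm {Prep}; 8:guk {Prep,Verb}; 9:bern {Adj,Verb}; 10:skolm {Prep}.
Position 1: Verb is ruled out by rule 1; that leaves Adj.
Position 2: Verb is ruled out by rule 2; that leaves Prep.
Position 3: Verb is ruled out by rule 2; that leaves Conj.
Position 4: Verb is ruled out by rule 2; that leaves Prep.
Position 8: Verb is ruled out by rule 2; that leaves Prep.
Position 9: Verb is ruled out by rule 2; that leaves Adj.
The only consistent sequence is: Adj Prep Conj Prep Det Prep Prep Prep Adj Prep.
Verifying each rule — rule 1 holds; rule 2 holds; rule 3 holds.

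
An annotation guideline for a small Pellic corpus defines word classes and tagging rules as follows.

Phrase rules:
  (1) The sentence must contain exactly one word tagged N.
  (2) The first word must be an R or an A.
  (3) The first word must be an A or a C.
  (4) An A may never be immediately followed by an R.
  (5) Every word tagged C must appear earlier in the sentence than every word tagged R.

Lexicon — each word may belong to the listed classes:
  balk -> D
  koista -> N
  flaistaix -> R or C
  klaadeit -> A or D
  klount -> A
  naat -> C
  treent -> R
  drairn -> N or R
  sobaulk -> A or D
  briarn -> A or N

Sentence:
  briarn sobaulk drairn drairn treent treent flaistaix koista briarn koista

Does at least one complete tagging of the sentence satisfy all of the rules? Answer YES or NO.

NO

Candidates per position — 1:briarn {A,N}; 2:sobaulk {A,D}; 3:drairn {N,R}; 4:drairn {N,R}; 5:treent {R}; 6:treent {R}; 7:flaistaix {R,C}; 8:koista {N}; 9:briarn {A,N}; 10:koista {N}.
Rule 1 cannot be satisfied by any choice of tags from the lexicon.
So there is no consistent tagging.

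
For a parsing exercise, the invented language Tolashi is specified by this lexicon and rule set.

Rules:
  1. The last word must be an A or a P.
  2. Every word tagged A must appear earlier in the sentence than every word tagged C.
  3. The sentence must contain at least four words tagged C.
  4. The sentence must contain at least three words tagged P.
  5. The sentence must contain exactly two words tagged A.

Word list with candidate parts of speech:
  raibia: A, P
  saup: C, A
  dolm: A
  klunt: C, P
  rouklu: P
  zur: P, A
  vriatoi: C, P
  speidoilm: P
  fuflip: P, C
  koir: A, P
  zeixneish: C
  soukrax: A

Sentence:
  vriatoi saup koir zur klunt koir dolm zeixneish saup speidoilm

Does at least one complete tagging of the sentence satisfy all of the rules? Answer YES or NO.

NO

Candidates per position — 1:vriatoi {C,P}; 2:saup {C,A}; 3:koir {A,P}; 4:zur {P,A}; 5:klunt {C,P}; 6:koir {A,P}; 7:dolm {A}; 8:zeixneish {C}; 9:saup {C,A}; 10:speidoilm {P}.
Every candidate sequence violates at least one rule; no consistent tagging exists.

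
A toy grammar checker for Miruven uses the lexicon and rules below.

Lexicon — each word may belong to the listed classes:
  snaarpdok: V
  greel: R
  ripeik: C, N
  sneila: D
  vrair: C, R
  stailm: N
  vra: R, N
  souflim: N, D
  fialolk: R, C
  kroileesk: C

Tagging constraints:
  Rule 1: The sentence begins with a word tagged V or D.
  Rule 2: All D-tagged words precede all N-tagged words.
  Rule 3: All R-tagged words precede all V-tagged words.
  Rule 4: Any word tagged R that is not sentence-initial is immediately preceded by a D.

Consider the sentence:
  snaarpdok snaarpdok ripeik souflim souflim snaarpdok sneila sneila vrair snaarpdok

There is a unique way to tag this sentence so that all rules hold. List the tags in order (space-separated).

Candidates per position — 1:snaarpdok {V}; 2:snaarpdok {V}; 3:ripeik {C,N}; 4:souflim {N,D}; 5:souflim {N,D}; 6:snaarpdok {V}; 7:sneila {D}; 8:sneila {D}; 9:vrair {C,R}; 10:snaarpdok {V}.
If word 3 were N, no tagging could satisfy rule 2; so word 3 is C.
If word 4 were N, no tagging could satisfy rule 2; so word 4 is D.
If word 5 were N, no tagging could satisfy rule 2; so word 5 is D.
If word 9 were R, no tagging could satisfy rule 3; so word 9 is C.
So the tagging must be: V V C D D V D D C V.
Verifying each rule — rule 1 holds; rule 2 holds; rule 3 holds; rule 4 holds.

V V C D D V D D C V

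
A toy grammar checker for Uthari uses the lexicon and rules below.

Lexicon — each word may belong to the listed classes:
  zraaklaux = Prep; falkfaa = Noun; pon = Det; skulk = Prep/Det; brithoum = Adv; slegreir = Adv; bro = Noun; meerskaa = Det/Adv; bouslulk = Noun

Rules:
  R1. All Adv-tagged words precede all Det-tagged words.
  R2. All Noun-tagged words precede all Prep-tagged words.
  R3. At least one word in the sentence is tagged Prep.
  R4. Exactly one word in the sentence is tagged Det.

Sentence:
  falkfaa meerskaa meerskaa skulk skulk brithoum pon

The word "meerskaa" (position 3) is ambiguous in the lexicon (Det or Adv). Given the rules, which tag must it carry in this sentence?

Adv

Candidates per position — 1:falkfaa {Noun}; 2:meerskaa {Det,Adv}; 3:meerskaa {Det,Adv}; 4:skulk {Prep,Det}; 5:skulk {Prep,Det}; 6:brithoum {Adv}; 7:pon {Det}.
Position 2: Det is ruled out by rule 1; that leaves Adv.
Position 3: Det is ruled out by rule 1; that leaves Adv.
Position 4: Det is ruled out by rule 1; that leaves Prep.
Position 5: Det is ruled out by rule 1; that leaves Prep.
The only consistent sequence is: Noun Adv Adv Prep Prep Adv Det.
Rule-by-rule: rule 1 ok; rule 2 ok; rule 3 ok; rule 4 ok.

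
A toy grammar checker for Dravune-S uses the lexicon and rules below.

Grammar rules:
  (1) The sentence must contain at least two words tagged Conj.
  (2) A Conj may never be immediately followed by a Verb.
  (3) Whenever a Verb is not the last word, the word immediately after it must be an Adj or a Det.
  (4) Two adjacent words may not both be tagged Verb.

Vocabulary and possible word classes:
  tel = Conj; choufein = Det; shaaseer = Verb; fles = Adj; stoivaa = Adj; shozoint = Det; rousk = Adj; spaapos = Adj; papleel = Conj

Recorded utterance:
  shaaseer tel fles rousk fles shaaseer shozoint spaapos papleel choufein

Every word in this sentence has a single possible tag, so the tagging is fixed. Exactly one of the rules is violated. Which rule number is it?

3

Fixed tagging: Verb Conj Adj Adj Adj Verb Det Adj Conj Det.
Checking each rule: R1 ok, R2 ok, R3 fails, R4 ok.
Only rule 3 fails.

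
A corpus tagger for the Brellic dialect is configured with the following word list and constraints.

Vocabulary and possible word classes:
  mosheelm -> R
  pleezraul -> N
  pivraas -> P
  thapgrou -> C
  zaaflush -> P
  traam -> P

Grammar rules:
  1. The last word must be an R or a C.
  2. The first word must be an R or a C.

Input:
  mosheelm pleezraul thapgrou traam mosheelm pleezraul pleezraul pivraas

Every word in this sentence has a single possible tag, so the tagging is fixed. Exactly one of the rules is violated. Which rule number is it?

Fixed tagging: R N C P R N N P.
Rule check: R1 fails, R2 ok.
Only rule 1 fails.

1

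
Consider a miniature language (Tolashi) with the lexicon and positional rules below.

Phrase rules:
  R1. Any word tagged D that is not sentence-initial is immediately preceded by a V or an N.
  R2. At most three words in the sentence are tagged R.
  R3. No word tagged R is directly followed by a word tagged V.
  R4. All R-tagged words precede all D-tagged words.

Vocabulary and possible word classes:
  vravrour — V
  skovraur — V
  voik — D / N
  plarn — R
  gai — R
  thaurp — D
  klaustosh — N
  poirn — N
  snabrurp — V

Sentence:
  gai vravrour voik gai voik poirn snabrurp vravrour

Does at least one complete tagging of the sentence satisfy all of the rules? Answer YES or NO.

NO

Candidates per position — 1:gai {R}; 2:vravrour {V}; 3:voik {D,N}; 4:gai {R}; 5:voik {D,N}; 6:poirn {N}; 7:snabrurp {V}; 8:vravrour {V}.
Rule 3 cannot be satisfied by any choice of tags from the lexicon.
So there is no consistent tagging.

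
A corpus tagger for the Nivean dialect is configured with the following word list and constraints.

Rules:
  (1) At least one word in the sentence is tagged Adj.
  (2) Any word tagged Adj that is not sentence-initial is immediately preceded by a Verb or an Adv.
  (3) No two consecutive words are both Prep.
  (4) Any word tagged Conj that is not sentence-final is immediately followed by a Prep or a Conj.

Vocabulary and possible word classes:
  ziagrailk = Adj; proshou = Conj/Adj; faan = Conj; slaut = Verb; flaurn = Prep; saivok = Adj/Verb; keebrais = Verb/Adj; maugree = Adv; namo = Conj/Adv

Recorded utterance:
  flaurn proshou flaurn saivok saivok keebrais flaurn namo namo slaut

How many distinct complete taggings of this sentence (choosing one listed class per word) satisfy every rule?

2

Candidates per position — 1:flaurn {Prep}; 2:proshou {Conj,Adj}; 3:flaurn {Prep}; 4:saivok {Adj,Verb}; 5:saivok {Adj,Verb}; 6:keebrais {Verb,Adj}; 7:flaurn {Prep}; 8:namo {Conj,Adv}; 9:namo {Conj,Adv}; 10:slaut {Verb}.
There are 64 candidate sequences in total.
The sequences that satisfy every rule: Prep Conj Prep Verb Adj Verb Prep Adv Adv Verb; Prep Conj Prep Verb Verb Adj Prep Adv Adv Verb.
Count = 2.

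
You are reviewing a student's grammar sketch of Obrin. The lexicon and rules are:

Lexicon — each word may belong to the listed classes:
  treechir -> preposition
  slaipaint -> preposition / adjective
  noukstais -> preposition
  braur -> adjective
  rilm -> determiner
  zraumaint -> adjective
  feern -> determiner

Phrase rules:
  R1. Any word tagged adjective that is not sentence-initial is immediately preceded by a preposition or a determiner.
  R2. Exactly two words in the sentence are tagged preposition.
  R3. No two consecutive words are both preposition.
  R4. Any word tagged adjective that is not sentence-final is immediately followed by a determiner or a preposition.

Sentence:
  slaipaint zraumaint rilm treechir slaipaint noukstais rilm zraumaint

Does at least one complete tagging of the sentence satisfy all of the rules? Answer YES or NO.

Candidates per position — 1:slaipaint {preposition,adjective}; 2:zraumaint {adjective}; 3:rilm {determiner}; 4:treechir {preposition}; 5:slaipaint {preposition,adjective}; 6:noukstais {preposition}; 7:rilm {determiner}; 8:zraumaint {adjective}.
Every candidate sequence violates at least one rule; no consistent tagging exists.

NO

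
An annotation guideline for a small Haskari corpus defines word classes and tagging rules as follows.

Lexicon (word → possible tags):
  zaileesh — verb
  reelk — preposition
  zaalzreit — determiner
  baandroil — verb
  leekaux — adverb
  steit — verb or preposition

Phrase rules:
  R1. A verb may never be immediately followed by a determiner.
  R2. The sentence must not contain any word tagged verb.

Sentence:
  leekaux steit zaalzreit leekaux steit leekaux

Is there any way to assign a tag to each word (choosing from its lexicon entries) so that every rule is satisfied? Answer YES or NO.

YES

Candidates per position — 1:leekaux {adverb}; 2:steit {verb,preposition}; 3:zaalzreit {determiner}; 4:leekaux {adverb}; 5:steit {verb,preposition}; 6:leekaux {adverb}.
One satisfying assignment: adverb preposition determiner adverb preposition adverb.
Rule-by-rule: rule 1 ok; rule 2 ok.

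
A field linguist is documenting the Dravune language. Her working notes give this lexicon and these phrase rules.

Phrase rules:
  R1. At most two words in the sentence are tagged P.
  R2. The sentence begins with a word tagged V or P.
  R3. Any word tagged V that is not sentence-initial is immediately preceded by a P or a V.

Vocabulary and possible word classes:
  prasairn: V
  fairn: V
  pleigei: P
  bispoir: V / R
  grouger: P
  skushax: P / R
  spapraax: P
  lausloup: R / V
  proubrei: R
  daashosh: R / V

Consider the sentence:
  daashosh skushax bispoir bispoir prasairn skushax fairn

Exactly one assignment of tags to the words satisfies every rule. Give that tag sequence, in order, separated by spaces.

V P V V V P V

Candidates per position — 1:daashosh {R,V}; 2:skushax {P,R}; 3:bispoir {V,R}; 4:bispoir {V,R}; 5:prasairn {V}; 6:skushax {P,R}; 7:fairn {V}.
At position 1, choosing R makes rule 2 impossible to satisfy; hence V.
At position 2, choosing R makes rule 3 impossible to satisfy; hence P.
At position 3, choosing R makes rule 3 impossible to satisfy; hence V.
At position 4, choosing R makes rule 3 impossible to satisfy; hence V.
At position 6, choosing R makes rule 3 impossible to satisfy; hence P.
So the tagging must be: V P V V V P V.
Checking: rule 1 ok; rule 2 ok; rule 3 ok.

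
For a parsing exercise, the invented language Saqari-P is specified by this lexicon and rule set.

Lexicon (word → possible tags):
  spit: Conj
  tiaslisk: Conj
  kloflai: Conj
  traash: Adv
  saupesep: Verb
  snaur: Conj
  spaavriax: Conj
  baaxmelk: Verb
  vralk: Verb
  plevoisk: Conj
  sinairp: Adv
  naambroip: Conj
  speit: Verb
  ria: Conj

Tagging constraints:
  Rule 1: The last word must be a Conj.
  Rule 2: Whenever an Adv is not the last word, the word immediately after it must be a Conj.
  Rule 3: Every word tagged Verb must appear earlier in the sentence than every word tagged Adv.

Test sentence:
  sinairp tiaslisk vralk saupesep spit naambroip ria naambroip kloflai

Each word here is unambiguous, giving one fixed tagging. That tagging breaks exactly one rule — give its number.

3

Fixed tagging: Adv Conj Verb Verb Conj Conj Conj Conj Conj.
Rule check: R1 ✓, R2 ✓, R3 ✗.
Only rule 3 fails.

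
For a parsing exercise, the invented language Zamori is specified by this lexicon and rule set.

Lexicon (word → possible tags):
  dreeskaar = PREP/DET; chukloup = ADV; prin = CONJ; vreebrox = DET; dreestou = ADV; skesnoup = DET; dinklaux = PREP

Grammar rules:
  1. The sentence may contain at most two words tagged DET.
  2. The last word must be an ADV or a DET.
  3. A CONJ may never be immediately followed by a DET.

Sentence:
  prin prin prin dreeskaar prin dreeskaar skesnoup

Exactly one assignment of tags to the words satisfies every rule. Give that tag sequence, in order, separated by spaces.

Candidates per position — 1:prin {CONJ}; 2:prin {CONJ}; 3:prin {CONJ}; 4:dreeskaar {PREP,DET}; 5:prin {CONJ}; 6:dreeskaar {PREP,DET}; 7:skesnoup {DET}.
If word 4 were DET, no tagging could satisfy rule 3; so word 4 is PREP.
If word 6 were DET, no tagging could satisfy rule 3; so word 6 is PREP.
So the tagging must be: CONJ CONJ CONJ PREP CONJ PREP DET.
Check: rule 1 ✓; rule 2 ✓; rule 3 ✓.

CONJ CONJ CONJ PREP CONJ PREP DET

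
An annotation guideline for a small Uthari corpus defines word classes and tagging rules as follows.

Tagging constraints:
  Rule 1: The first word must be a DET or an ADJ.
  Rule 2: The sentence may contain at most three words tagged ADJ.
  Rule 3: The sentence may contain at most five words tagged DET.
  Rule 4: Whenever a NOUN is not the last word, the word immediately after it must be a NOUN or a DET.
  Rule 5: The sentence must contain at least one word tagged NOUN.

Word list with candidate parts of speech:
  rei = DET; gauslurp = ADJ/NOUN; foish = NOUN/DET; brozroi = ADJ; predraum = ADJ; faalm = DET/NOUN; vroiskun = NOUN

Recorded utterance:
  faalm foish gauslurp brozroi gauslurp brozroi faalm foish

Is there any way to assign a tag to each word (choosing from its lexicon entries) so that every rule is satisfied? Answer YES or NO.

Candidates per position — 1:faalm {DET,NOUN}; 2:foish {NOUN,DET}; 3:gauslurp {ADJ,NOUN}; 4:brozroi {ADJ}; 5:gauslurp {ADJ,NOUN}; 6:brozroi {ADJ}; 7:faalm {DET,NOUN}; 8:foish {NOUN,DET}.
Every candidate sequence violates at least one rule; no consistent tagging exists.

NO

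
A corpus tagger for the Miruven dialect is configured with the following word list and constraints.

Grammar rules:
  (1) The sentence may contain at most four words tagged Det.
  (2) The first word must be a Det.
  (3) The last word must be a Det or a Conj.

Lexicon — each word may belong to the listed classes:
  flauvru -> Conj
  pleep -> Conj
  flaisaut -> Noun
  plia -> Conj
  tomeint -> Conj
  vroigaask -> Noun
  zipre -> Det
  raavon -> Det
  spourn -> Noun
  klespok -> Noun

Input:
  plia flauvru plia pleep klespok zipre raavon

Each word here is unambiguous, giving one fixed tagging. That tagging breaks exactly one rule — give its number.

Fixed tagging: Conj Conj Conj Conj Noun Det Det.
Rule check: R1 ✓, R2 ✗, R3 ✓.
Only rule 2 fails.

2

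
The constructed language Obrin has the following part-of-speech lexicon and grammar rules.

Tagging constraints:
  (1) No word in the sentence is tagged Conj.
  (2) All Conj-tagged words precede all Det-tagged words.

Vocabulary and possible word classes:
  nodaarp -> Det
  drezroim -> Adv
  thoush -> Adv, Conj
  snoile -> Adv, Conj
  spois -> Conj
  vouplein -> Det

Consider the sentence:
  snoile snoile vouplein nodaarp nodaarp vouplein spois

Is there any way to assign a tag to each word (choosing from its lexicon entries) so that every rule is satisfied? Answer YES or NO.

Candidates per position — 1:snoile {Adv,Conj}; 2:snoile {Adv,Conj}; 3:vouplein {Det}; 4:nodaarp {Det}; 5:nodaarp {Det}; 6:vouplein {Det}; 7:spois {Conj}.
Rule 1 cannot be satisfied by any choice of tags from the lexicon.
So there is no consistent tagging.

NO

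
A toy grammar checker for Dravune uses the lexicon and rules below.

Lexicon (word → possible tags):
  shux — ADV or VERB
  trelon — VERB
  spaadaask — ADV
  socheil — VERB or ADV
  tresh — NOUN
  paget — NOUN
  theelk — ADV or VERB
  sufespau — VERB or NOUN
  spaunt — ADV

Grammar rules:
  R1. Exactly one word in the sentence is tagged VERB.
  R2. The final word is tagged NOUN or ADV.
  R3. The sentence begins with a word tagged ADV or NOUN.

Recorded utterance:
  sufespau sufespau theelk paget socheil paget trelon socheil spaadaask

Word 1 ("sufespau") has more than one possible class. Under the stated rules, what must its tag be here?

Candidates per position — 1:sufespau {VERB,NOUN}; 2:sufespau {VERB,NOUN}; 3:theelk {ADV,VERB}; 4:paget {NOUN}; 5:socheil {VERB,ADV}; 6:paget {NOUN}; 7:trelon {VERB}; 8:socheil {VERB,ADV}; 9:spaadaask {ADV}.
Position 1: VERB is ruled out by rule 1; that leaves NOUN.
Position 2: VERB is ruled out by rule 1; that leaves NOUN.
Position 3: VERB is ruled out by rule 1; that leaves ADV.
Position 5: VERB is ruled out by rule 1; that leaves ADV.
Position 8: VERB is ruled out by rule 1; that leaves ADV.
The only consistent sequence is: NOUN NOUN ADV NOUN ADV NOUN VERB ADV ADV.
Checking: rule 1 holds; rule 2 holds; rule 3 holds.

NOUN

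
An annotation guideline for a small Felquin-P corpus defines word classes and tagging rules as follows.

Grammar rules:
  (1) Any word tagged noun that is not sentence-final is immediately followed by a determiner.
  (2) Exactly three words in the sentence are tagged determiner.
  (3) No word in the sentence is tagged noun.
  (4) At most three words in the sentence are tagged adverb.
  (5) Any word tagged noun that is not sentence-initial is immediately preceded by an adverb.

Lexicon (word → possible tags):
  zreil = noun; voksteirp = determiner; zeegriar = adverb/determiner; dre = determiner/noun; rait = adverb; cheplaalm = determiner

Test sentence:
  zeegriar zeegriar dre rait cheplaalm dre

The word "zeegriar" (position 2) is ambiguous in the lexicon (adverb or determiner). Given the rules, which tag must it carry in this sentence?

adverb

Candidates per position — 1:zeegriar {adverb,determiner}; 2:zeegriar {adverb,determiner}; 3:dre {determiner,noun}; 4:rait {adverb}; 5:cheplaalm {determiner}; 6:dre {determiner,noun}.
If word 3 were noun, no tagging could satisfy rule 1; so word 3 is determiner.
If word 6 were noun, no tagging could satisfy rule 3; so word 6 is determiner.
If word 1 were determiner, no tagging could satisfy rule 2; so word 1 is adverb.
If word 2 were determiner, no tagging could satisfy rule 2; so word 2 is adverb.
The only consistent sequence is: adverb adverb determiner adverb determiner determiner.
Check: rule 1 ok; rule 2 ok; rule 3 ok; rule 4 ok; rule 5 ok.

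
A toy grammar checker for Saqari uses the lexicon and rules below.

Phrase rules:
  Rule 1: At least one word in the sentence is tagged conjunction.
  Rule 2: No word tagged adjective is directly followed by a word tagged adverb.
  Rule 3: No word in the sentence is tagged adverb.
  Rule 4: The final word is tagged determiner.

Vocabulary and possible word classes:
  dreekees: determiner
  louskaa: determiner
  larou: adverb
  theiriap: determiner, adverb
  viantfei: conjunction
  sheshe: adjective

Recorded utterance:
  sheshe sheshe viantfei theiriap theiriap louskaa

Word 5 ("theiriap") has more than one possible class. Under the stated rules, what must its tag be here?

determiner

Candidates per position — 1:sheshe {adjective}; 2:sheshe {adjective}; 3:viantfei {conjunction}; 4:theiriap {determiner,adverb}; 5:theiriap {determiner,adverb}; 6:louskaa {determiner}.
Position 4: tagging it adverb would leave rule 3 unsatisfiable, so it must be determiner.
Position 5: tagging it adverb would leave rule 3 unsatisfiable, so it must be determiner.
The unique satisfying tagging is: adjective adjective conjunction determiner determiner determiner.
Check: rule 1 satisfied; rule 2 satisfied; rule 3 satisfied; rule 4 satisfied.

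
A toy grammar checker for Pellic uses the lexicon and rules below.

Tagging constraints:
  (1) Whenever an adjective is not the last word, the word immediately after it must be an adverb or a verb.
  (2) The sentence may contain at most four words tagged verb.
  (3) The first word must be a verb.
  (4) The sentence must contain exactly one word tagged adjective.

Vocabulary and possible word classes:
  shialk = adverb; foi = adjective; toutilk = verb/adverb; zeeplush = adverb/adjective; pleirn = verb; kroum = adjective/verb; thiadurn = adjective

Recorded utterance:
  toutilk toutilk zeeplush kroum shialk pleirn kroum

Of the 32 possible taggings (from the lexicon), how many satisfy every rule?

Candidates per position — 1:toutilk {verb,adverb}; 2:toutilk {verb,adverb}; 3:zeeplush {adverb,adjective}; 4:kroum {adjective,verb}; 5:shialk {adverb}; 6:pleirn {verb}; 7:kroum {adjective,verb}.
There are 32 candidate sequences in total.
The sequences that satisfy every rule: verb verb adverb adjective adverb verb verb; verb verb adverb verb adverb verb adjective; verb adverb adverb adjective adverb verb verb; verb adverb adverb verb adverb verb adjective; verb adverb adjective verb adverb verb verb.
Count = 5.

5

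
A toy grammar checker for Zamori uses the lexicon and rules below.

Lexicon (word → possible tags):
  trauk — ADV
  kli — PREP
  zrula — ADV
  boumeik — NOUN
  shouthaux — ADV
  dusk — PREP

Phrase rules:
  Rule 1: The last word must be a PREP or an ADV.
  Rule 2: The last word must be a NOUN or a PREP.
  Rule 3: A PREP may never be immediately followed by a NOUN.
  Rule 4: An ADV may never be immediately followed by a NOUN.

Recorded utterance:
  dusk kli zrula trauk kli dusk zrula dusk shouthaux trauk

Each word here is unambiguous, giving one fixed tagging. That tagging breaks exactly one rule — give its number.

Fixed tagging: PREP PREP ADV ADV PREP PREP ADV PREP ADV ADV.
Checking each rule: R1 ok, R2 fails, R3 ok, R4 ok.
Only rule 2 fails.

2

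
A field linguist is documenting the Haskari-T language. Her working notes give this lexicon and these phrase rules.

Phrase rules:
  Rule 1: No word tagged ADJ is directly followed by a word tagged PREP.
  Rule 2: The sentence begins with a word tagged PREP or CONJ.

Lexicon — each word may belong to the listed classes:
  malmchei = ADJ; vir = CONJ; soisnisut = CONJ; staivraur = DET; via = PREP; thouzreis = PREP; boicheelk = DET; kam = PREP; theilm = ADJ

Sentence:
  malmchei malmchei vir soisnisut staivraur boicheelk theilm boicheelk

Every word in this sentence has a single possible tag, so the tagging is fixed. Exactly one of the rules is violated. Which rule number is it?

Fixed tagging: ADJ ADJ CONJ CONJ DET DET ADJ DET.
Checking each rule: R1 holds, R2 violated.
Only rule 2 fails.

2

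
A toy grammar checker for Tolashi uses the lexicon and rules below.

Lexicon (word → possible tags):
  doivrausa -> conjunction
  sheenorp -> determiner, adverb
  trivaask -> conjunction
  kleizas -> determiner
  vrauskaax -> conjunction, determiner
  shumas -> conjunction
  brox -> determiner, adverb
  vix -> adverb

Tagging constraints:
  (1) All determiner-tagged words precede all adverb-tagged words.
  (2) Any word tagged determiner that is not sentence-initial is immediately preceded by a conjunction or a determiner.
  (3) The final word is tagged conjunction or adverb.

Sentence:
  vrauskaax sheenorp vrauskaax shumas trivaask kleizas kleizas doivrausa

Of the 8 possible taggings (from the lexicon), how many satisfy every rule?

4

Candidates per position — 1:vrauskaax {conjunction,determiner}; 2:sheenorp {determiner,adverb}; 3:vrauskaax {conjunction,determiner}; 4:shumas {conjunction}; 5:trivaask {conjunction}; 6:kleizas {determiner}; 7:kleizas {determiner}; 8:doivrausa {conjunction}.
There are 8 candidate sequences in total.
The sequences that satisfy every rule: conjunction determiner conjunction conjunction conjunction determiner determiner conjunction; conjunction determiner determiner conjunction conjunction determiner determiner conjunction; determiner determiner conjunction conjunction conjunction determiner determiner conjunction; determiner determiner determiner conjunction conjunction determiner determiner conjunction.
Count = 4.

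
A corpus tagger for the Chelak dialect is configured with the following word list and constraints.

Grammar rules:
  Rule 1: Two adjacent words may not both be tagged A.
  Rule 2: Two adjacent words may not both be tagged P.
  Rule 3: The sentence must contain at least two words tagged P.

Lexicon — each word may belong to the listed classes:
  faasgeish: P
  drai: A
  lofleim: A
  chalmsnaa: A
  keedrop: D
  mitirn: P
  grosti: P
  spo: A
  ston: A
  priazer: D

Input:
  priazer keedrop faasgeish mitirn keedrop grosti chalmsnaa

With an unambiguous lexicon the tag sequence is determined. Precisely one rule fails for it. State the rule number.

2

Fixed tagging: D D P P D P A.
Applying the rules: R1 ok, R2 fails, R3 ok.
Only rule 2 fails.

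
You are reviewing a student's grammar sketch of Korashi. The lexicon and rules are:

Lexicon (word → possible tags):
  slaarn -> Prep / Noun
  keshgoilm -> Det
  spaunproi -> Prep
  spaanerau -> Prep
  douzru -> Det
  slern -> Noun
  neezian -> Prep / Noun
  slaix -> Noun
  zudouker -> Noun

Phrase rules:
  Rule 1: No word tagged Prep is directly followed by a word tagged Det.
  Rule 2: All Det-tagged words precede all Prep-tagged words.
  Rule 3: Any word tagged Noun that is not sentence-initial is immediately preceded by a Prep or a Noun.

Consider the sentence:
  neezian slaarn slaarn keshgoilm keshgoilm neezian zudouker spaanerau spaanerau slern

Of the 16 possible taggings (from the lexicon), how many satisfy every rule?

1

Candidates per position — 1:neezian {Prep,Noun}; 2:slaarn {Prep,Noun}; 3:slaarn {Prep,Noun}; 4:keshgoilm {Det}; 5:keshgoilm {Det}; 6:neezian {Prep,Noun}; 7:zudouker {Noun}; 8:spaanerau {Prep}; 9:spaanerau {Prep}; 10:slern {Noun}.
There are 16 candidate sequences in total.
The sequences that satisfy every rule: Noun Noun Noun Det Det Prep Noun Prep Prep Noun.
Count = 1.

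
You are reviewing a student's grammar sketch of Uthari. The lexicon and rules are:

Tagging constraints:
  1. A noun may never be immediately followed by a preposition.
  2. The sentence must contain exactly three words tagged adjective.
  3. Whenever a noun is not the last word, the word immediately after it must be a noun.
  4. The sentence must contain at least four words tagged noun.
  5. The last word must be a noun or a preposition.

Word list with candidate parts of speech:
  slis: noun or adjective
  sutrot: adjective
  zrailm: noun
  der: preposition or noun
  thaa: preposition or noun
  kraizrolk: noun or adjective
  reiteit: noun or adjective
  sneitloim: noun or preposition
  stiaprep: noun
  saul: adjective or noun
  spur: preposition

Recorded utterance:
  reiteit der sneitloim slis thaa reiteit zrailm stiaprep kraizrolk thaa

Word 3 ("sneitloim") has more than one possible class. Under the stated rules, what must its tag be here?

Candidates per position — 1:reiteit {noun,adjective}; 2:der {preposition,noun}; 3:sneitloim {noun,preposition}; 4:slis {noun,adjective}; 5:thaa {preposition,noun}; 6:reiteit {noun,adjective}; 7:zrailm {noun}; 8:stiaprep {noun}; 9:kraizrolk {noun,adjective}; 10:thaa {preposition,noun}.
At position 9, choosing adjective makes rule 3 impossible to satisfy; hence noun.
At position 10, choosing preposition makes rule 1 impossible to satisfy; hence noun.
At position 1, choosing noun makes rule 2 impossible to satisfy; hence adjective.
At position 4, choosing noun makes rule 2 impossible to satisfy; hence adjective.
At position 6, choosing noun makes rule 2 impossible to satisfy; hence adjective.
At position 2, choosing noun makes rule 3 impossible to satisfy; hence preposition.
At position 3, choosing noun makes rule 3 impossible to satisfy; hence preposition.
At position 5, choosing noun makes rule 3 impossible to satisfy; hence preposition.
The unique satisfying tagging is: adjective preposition preposition adjective preposition adjective noun noun noun noun.
Check: rule 1 ✓; rule 2 ✓; rule 3 ✓; rule 4 ✓; rule 5 ✓.

preposition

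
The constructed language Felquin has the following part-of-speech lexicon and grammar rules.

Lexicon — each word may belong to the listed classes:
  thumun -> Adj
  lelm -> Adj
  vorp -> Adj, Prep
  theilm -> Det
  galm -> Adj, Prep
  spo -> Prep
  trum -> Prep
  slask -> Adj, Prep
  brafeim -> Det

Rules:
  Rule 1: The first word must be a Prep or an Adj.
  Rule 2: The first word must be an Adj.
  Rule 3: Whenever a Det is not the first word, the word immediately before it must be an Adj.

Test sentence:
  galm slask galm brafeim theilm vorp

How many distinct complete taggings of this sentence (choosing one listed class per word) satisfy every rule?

0

Candidates per position — 1:galm {Adj,Prep}; 2:slask {Adj,Prep}; 3:galm {Adj,Prep}; 4:brafeim {Det}; 5:theilm {Det}; 6:vorp {Adj,Prep}.
There are 16 candidate sequences in total.
Rule 3 cannot be satisfied by any choice of tags from the lexicon.
So there is no consistent tagging.
Count = 0.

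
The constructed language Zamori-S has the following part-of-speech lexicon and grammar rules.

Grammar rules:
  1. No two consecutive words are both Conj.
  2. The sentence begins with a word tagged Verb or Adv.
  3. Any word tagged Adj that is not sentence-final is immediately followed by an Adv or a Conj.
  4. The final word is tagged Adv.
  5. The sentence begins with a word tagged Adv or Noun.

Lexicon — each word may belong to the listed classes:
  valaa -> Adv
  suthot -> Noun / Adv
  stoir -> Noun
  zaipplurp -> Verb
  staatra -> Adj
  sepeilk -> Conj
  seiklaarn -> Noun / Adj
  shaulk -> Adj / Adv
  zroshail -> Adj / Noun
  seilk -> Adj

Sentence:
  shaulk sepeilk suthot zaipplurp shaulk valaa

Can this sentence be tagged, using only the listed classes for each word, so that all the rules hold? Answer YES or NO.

YES

Candidates per position — 1:shaulk {Adj,Adv}; 2:sepeilk {Conj}; 3:suthot {Noun,Adv}; 4:zaipplurp {Verb}; 5:shaulk {Adj,Adv}; 6:valaa {Adv}.
One satisfying assignment: Adv Conj Noun Verb Adv Adv.
Verifying each rule — rule 1 ✓; rule 2 ✓; rule 3 ✓; rule 4 ✓; rule 5 ✓.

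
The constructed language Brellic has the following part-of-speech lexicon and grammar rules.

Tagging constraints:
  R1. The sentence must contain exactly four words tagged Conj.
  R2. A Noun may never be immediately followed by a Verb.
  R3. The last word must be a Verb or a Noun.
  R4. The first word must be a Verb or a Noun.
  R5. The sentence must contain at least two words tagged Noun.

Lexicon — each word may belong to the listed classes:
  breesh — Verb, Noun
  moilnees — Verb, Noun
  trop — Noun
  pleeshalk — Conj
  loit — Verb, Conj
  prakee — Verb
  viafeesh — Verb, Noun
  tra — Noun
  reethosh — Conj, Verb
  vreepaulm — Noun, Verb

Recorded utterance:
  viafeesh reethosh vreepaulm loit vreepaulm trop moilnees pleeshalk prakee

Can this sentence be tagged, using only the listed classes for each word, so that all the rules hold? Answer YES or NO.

Candidates per position — 1:viafeesh {Verb,Noun}; 2:reethosh {Conj,Verb}; 3:vreepaulm {Noun,Verb}; 4:loit {Verb,Conj}; 5:vreepaulm {Noun,Verb}; 6:trop {Noun}; 7:moilnees {Verb,Noun}; 8:pleeshalk {Conj}; 9:prakee {Verb}.
Rule 1 cannot be satisfied by any choice of tags from the lexicon.
So there is no consistent tagging.

NO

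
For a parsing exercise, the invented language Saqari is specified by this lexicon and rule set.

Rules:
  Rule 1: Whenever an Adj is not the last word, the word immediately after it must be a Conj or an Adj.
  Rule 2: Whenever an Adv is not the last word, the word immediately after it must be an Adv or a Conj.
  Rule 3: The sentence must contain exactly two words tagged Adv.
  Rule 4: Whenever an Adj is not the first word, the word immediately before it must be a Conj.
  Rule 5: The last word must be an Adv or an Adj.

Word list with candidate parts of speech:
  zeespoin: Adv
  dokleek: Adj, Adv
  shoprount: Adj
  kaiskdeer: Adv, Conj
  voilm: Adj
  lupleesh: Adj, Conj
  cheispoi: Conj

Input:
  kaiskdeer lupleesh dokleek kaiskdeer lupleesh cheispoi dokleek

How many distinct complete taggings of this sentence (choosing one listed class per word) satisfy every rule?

Candidates per position — 1:kaiskdeer {Adv,Conj}; 2:lupleesh {Adj,Conj}; 3:dokleek {Adj,Adv}; 4:kaiskdeer {Adv,Conj}; 5:lupleesh {Adj,Conj}; 6:cheispoi {Conj}; 7:dokleek {Adj,Adv}.
There are 64 candidate sequences in total.
Checking each against the rules leaves 7 sequences.
Count = 7.

7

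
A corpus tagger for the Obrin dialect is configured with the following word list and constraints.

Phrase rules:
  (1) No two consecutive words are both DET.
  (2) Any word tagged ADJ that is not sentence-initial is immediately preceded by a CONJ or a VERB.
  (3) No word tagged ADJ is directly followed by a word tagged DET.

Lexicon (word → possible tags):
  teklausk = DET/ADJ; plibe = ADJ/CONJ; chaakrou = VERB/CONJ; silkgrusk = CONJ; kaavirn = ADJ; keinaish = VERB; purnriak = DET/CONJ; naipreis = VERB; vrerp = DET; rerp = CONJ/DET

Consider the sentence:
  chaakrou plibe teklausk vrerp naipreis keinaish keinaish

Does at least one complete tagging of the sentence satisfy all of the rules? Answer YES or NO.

Candidates per position — 1:chaakrou {VERB,CONJ}; 2:plibe {ADJ,CONJ}; 3:teklausk {DET,ADJ}; 4:vrerp {DET}; 5:naipreis {VERB}; 6:keinaish {VERB}; 7:keinaish {VERB}.
Every candidate sequence violates at least one rule; no consistent tagging exists.

NO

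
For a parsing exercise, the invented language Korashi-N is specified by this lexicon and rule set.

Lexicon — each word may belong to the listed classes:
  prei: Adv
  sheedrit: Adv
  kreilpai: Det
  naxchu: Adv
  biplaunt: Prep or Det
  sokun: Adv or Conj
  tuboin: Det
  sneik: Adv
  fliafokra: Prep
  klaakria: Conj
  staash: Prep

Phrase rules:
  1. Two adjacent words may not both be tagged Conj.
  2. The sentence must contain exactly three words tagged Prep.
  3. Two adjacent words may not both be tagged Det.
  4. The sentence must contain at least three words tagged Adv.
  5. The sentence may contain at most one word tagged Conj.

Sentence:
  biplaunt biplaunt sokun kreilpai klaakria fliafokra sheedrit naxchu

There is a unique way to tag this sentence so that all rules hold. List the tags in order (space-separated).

Candidates per position — 1:biplaunt {Prep,Det}; 2:biplaunt {Prep,Det}; 3:sokun {Adv,Conj}; 4:kreilpai {Det}; 5:klaakria {Conj}; 6:fliafokra {Prep}; 7:sheedrit {Adv}; 8:naxchu {Adv}.
If word 1 were Det, no tagging could satisfy rule 2; so word 1 is Prep.
If word 2 were Det, no tagging could satisfy rule 2; so word 2 is Prep.
If word 3 were Conj, no tagging could satisfy rule 4; so word 3 is Adv.
The unique satisfying tagging is: Prep Prep Adv Det Conj Prep Adv Adv.
Verifying each rule — rule 1 ✓; rule 2 ✓; rule 3 ✓; rule 4 ✓; rule 5 ✓.

Prep Prep Adv Det Conj Prep Adv Adv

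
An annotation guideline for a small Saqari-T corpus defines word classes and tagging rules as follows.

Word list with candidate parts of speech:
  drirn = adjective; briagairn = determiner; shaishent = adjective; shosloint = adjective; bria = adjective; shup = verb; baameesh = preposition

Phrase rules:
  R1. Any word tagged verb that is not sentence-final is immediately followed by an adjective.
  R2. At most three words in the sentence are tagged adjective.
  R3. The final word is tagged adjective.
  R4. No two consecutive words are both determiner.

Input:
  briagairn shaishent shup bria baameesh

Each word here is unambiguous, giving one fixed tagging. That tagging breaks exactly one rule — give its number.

Fixed tagging: determiner adjective verb adjective preposition.
Rule check: R1 ok, R2 ok, R3 fails, R4 ok.
Only rule 3 fails.

3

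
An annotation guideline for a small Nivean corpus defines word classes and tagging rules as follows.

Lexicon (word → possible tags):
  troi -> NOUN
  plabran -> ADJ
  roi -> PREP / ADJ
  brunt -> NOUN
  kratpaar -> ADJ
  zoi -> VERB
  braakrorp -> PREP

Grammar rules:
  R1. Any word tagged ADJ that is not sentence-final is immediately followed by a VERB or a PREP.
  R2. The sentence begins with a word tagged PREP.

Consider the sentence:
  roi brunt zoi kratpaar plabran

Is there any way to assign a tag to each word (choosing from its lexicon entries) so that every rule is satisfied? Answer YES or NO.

Candidates per position — 1:roi {PREP,ADJ}; 2:brunt {NOUN}; 3:zoi {VERB}; 4:kratpaar {ADJ}; 5:plabran {ADJ}.
Rule 1 cannot be satisfied by any choice of tags from the lexicon.
So there is no consistent tagging.

NO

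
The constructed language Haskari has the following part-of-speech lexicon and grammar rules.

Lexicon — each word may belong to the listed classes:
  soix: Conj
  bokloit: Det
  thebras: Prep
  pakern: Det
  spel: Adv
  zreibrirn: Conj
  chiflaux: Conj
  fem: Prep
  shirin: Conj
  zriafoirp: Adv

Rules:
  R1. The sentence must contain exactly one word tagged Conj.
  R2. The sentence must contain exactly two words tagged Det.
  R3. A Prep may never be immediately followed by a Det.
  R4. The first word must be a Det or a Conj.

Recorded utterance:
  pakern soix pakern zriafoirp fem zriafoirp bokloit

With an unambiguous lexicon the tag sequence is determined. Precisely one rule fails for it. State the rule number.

2

Fixed tagging: Det Conj Det Adv Prep Adv Det.
Rule check: R1 ✓, R2 ✗, R3 ✓, R4 ✓.
Only rule 2 fails.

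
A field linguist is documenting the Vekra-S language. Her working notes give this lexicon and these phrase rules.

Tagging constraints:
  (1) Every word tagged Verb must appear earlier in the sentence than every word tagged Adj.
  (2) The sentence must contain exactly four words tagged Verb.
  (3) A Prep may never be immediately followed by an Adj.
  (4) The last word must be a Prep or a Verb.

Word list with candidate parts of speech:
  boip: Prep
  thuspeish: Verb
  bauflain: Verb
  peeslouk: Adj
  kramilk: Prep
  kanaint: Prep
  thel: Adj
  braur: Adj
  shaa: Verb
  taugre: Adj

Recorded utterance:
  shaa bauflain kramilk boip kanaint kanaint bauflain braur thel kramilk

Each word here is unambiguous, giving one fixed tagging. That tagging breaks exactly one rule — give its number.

Fixed tagging: Verb Verb Prep Prep Prep Prep Verb Adj Adj Prep.
Rule check: R1 holds, R2 violated, R3 holds, R4 holds.
Only rule 2 fails.

2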